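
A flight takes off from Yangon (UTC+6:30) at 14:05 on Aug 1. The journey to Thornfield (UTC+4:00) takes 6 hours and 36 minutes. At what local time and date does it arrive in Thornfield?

Thornfield is 2:30 behind Yangon.
After 6 hours and 36 minutes it is 20:41 in Yangon.
Shift by the zone difference: 20:41 − 2:30 = 18:11 on Aug 1 in Thornfield.

18:11 on August 1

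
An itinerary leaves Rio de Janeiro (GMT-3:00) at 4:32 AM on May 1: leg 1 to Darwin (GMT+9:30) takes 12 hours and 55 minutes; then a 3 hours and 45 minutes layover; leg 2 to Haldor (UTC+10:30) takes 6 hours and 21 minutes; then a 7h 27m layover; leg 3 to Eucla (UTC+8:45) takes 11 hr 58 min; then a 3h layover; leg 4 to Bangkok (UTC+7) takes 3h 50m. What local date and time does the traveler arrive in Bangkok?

3:48 PM on May 3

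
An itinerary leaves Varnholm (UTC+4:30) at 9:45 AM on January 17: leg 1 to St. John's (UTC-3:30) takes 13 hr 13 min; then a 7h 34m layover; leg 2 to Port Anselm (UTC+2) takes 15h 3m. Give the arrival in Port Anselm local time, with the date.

Convert departure to UTC: 9:45 AM − 4:30 = 5:15 AM UTC on Jan 17.
Add 13 hours 13 minutes leg 1 → 6:28 PM UTC.
Add 7 hours 34 minutes layover in St. John's → 2:02 AM UTC (Jan 18).
Add 15 hours and 3 minutes leg 2 → 5:05 PM UTC.
Port Anselm is UTC+2:00, so local arrival = 5:05 PM + 2:00 = 7:05 PM on Jan 18.

7:05 PM on January 18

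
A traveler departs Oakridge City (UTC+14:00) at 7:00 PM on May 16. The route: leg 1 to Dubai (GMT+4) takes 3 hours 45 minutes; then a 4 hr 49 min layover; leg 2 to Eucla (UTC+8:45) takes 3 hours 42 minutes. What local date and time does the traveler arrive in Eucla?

Convert departure to UTC: 7:00 PM − 14:00 = 5:00 AM UTC on May 16.
Add 3 hours 45 minutes leg 1 → 8:45 AM UTC.
Add 4 hours and 49 minutes layover in Dubai → 1:34 PM UTC.
Add 3 hours 42 minutes leg 2 → 5:16 PM UTC.
Eucla is UTC+8:45, so local arrival = 5:16 PM + 8:45 = 2:01 AM on May 17.

2:01 AM on May 17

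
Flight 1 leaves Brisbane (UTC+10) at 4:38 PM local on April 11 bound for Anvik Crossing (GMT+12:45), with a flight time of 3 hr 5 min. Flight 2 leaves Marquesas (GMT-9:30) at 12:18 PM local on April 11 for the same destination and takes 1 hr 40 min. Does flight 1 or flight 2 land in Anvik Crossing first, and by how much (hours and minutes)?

Flight 1 in UTC: 4:38 PM − 10:00 = 6:38 AM on Apr 11.
+3 hours 5 minutes → arrive 9:43 AM UTC on Apr 11.
Flight 2 in UTC: 12:18 PM + 9:30 = 9:48 PM on Apr 11.
+1 hour and 40 minutes → arrive 11:28 PM UTC on Apr 11.
Flight 1 lands earlier by 13 hours 45 minutes.

the first, by 13 hours 45 minutes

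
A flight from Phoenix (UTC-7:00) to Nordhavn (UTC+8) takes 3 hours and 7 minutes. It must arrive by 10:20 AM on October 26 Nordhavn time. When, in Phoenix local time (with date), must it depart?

Target arrival in UTC: 10:20 AM − 8:00 = 2:20 AM on Oct 26.
Subtract 3 hours and 7 minutes → departure 11:13 PM UTC on Oct 25.
Phoenix is UTC−7:00: 11:13 PM − 7:00 = 4:13 PM on Oct 25.

4:13 PM on October 25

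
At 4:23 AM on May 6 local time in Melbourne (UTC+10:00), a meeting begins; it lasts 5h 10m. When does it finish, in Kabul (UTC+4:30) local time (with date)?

4:03 AM on May 6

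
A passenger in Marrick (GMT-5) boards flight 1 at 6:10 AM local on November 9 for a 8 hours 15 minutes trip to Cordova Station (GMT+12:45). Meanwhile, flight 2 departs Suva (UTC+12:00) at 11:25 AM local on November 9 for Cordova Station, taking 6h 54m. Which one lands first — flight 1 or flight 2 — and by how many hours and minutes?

Flight 1 in UTC: 6:10 AM + 5:00 = 11:10 AM on Nov 9.
+8 hours 15 minutes → arrive 7:25 PM UTC on Nov 9.
Flight 2 in UTC: 11:25 AM − 12:00 = 11:25 PM on Nov 8.
+6 hours and 54 minutes → arrive 6:19 AM UTC on Nov 9.
Flight 2 lands earlier by 13 hours 6 minutes.

the second, by 13 hours 6 minutes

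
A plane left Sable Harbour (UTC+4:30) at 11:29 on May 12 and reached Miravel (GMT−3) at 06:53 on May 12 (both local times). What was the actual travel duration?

Departure in UTC: 11:29 − 4:30 = 06:59 on May 12.
Arrival in UTC: 06:53 + 3:00 = 09:53 on May 12.
Elapsed = 09:53 − 06:59 = 2 hours 54 minutes.

2 hours 54 minutes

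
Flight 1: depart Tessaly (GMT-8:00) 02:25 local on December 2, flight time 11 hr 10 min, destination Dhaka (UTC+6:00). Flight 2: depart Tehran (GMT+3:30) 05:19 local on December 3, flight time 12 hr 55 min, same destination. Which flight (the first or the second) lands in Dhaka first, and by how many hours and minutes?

the first, by 17 hours 9 minutes

Flight 1 in UTC: 02:25 + 8:00 = 10:25 on Dec 2.
+11 hours 10 minutes → arrive 21:35 UTC on Dec 2.
Flight 2 in UTC: 05:19 − 3:30 = 01:49 on Dec 3.
+12 hours and 55 minutes → arrive 14:44 UTC on Dec 3.
Flight 1 lands earlier by 17 hours 9 minutes.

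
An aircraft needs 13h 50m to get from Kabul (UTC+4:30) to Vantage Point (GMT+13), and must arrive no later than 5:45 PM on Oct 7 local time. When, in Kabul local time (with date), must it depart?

Target arrival in UTC: 5:45 PM − 13:00 = 4:45 AM on Oct 7.
Subtract 13 hours and 50 minutes → departure 2:55 PM UTC on Oct 6.
Kabul is UTC+4:30: 2:55 PM + 4:30 = 7:25 PM on Oct 6.

7:25 PM on October 6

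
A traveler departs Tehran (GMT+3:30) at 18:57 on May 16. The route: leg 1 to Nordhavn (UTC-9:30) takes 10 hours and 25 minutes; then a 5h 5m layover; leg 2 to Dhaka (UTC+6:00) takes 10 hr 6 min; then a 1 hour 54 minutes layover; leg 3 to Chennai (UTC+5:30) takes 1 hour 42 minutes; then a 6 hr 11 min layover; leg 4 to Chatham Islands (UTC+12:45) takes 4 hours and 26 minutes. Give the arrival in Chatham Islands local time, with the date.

Convert departure to UTC: 18:57 − 3:30 = 15:27 UTC on May 16.
Add 10 hours 25 minutes leg 1 → 01:52 UTC (May 17).
Add 5 hours 5 minutes layover in Nordhavn → 06:57 UTC.
Add 10 hours and 6 minutes leg 2 → 17:03 UTC.
Add 1 hour 54 minutes layover in Dhaka → 18:57 UTC.
Add 1 hour and 42 minutes leg 3 → 20:39 UTC.
Add 6 hours 11 minutes layover in Chennai → 02:50 UTC (May 18).
Add 4 hours and 26 minutes leg 4 → 07:16 UTC.
Chatham Islands is UTC+12:45, so local arrival = 07:16 + 12:45 = 20:01 on May 18.

20:01 on May 18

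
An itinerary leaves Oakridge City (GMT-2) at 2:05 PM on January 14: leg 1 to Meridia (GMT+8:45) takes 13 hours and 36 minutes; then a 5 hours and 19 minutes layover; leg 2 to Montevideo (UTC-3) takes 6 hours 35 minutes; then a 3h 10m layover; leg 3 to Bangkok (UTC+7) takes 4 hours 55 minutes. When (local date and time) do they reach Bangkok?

8:40 AM on January 16

Convert departure to UTC: 2:05 PM + 2:00 = 4:05 PM UTC on Jan 14.
Add 13 hours and 36 minutes leg 1 → 5:41 AM UTC (Jan 15).
Add 5 hours and 19 minutes layover in Meridia → 11:00 AM UTC.
Add 6 hours 35 minutes leg 2 → 5:35 PM UTC.
Add 3 hours and 10 minutes layover in Montevideo → 8:45 PM UTC.
Add 4 hours 55 minutes leg 3 → 1:40 AM UTC (Jan 16).
Bangkok is UTC+7:00, so local arrival = 1:40 AM + 7:00 = 8:40 AM on Jan 16.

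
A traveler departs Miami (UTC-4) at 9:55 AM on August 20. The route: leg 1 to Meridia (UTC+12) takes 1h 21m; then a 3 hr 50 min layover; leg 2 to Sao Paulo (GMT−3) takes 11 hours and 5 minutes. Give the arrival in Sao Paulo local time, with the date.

3:11 AM on August 21

Convert departure to UTC: 9:55 AM + 4:00 = 1:55 PM UTC on Aug 20.
Add 1 hour and 21 minutes leg 1 → 3:16 PM UTC.
Add 3 hours and 50 minutes layover in Meridia → 7:06 PM UTC.
Add 11 hours and 5 minutes leg 2 → 6:11 AM UTC (Aug 21).
Sao Paulo is UTC−3:00, so local arrival = 6:11 AM − 3:00 = 3:11 AM on Aug 21.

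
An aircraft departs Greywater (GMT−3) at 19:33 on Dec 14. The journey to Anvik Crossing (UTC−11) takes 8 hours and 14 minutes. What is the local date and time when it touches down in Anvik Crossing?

19:47 on December 14

Convert departure to UTC: 19:33 + 3:00 = 22:33 UTC on Dec 14.
Add 8 hours 14 minutes travel time → 06:47 UTC (Dec 15).
Anvik Crossing is UTC−11:00, so local arrival = 06:47 − 11:00 = 19:47 on Dec 14.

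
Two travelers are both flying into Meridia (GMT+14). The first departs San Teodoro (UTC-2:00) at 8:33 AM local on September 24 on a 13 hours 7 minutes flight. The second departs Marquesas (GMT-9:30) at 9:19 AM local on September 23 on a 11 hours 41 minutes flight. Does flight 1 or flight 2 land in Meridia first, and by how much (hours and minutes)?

Flight 1 in UTC: 8:33 AM + 2:00 = 10:33 AM on Sep 24.
+13 hours 7 minutes → arrive 11:40 PM UTC on Sep 24.
Flight 2 in UTC: 9:19 AM + 9:30 = 6:49 PM on Sep 23.
+11 hours and 41 minutes → arrive 6:30 AM UTC on Sep 24.
Flight 2 lands earlier by 17 hours 10 minutes.

the second, by 17 hours 10 minutes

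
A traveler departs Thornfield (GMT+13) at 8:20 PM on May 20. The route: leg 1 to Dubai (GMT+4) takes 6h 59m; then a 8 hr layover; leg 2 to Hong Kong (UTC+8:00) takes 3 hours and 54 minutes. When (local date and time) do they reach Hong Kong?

10:13 AM on May 21

Convert departure to UTC: 8:20 PM − 13:00 = 7:20 AM UTC on May 20.
Add 6 hours 59 minutes leg 1 → 2:19 PM UTC.
Add 8 hours layover in Dubai → 10:19 PM UTC.
Add 3 hours 54 minutes leg 2 → 2:13 AM UTC (May 21).
Hong Kong is UTC+8:00, so local arrival = 2:13 AM + 8:00 = 10:13 AM on May 21.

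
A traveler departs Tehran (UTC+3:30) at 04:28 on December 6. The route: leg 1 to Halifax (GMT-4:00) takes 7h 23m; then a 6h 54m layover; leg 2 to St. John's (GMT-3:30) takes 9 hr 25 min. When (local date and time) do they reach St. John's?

21:10 on December 6

Convert departure to UTC: 04:28 − 3:30 = 00:58 UTC on Dec 6.
Add 7 hours 23 minutes leg 1 → 08:21 UTC.
Add 6 hours and 54 minutes layover in Halifax → 15:15 UTC.
Add 9 hours and 25 minutes leg 2 → 00:40 UTC (Dec 7).
St. John's is UTC−3:30, so local arrival = 00:40 − 3:30 = 21:10 on Dec 6.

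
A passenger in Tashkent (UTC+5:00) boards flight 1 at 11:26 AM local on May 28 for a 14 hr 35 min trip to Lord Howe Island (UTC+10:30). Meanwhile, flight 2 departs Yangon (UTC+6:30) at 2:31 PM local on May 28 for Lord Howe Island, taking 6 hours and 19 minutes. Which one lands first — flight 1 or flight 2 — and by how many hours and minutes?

the second, by 6 hours 41 minutes

Flight 1 in UTC: 11:26 AM − 5:00 = 6:26 AM on May 28.
+14 hours and 35 minutes → arrive 9:01 PM UTC on May 28.
Flight 2 in UTC: 2:31 PM − 6:30 = 8:01 AM on May 28.
+6 hours and 19 minutes → arrive 2:20 PM UTC on May 28.
Flight 2 lands earlier by 6 hours 41 minutes.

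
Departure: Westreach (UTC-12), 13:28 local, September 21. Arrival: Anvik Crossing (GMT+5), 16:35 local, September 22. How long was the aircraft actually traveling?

Departure in UTC: 13:28 + 12:00 = 01:28 on Sep 22.
Arrival in UTC: 16:35 − 5:00 = 11:35 on Sep 22.
Elapsed = 11:35 − 01:28 = 10 hours 7 minutes.

10 hours 7 minutes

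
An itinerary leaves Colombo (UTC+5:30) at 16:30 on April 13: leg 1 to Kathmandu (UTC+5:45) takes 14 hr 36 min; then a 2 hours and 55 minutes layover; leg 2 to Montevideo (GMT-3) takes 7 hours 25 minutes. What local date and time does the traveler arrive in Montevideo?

Convert departure to UTC: 16:30 − 5:30 = 11:00 UTC on Apr 13.
Add 14 hours and 36 minutes leg 1 → 01:36 UTC (Apr 14).
Add 2 hours and 55 minutes layover in Kathmandu → 04:31 UTC.
Add 7 hours and 25 minutes leg 2 → 11:56 UTC.
Montevideo is UTC−3:00, so local arrival = 11:56 − 3:00 = 08:56 on Apr 14.

08:56 on April 14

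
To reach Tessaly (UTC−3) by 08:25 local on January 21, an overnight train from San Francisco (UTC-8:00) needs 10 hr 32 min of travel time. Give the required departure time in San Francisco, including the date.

16:53 on January 20

Target arrival in UTC: 08:25 + 3:00 = 11:25 on Jan 21.
Subtract 10 hours 32 minutes → departure 00:53 UTC on Jan 21.
San Francisco is UTC−8:00: 00:53 − 8:00 = 16:53 on Jan 20.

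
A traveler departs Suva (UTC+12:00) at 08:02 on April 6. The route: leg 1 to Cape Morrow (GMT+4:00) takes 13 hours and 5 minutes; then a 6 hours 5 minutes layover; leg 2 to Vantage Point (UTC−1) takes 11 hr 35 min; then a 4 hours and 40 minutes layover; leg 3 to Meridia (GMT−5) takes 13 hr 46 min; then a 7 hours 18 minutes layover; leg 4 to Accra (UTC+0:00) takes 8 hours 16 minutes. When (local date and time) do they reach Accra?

12:47 on Apr 8

Convert departure to UTC: 08:02 − 12:00 = 20:02 UTC on Apr 5.
Add 13 hours 5 minutes leg 1 → 09:07 UTC (Apr 6).
Add 6 hours and 5 minutes layover in Cape Morrow → 15:12 UTC.
Add 11 hours 35 minutes leg 2 → 02:47 UTC (Apr 7).
Add 4 hours and 40 minutes layover in Vantage Point → 07:27 UTC.
Add 13 hours and 46 minutes leg 3 → 21:13 UTC.
Add 7 hours 18 minutes layover in Meridia → 04:31 UTC (Apr 8).
Add 8 hours and 16 minutes leg 4 → 12:47 UTC.
Accra is UTC+0, so local arrival is the same: 12:47 on Apr 8.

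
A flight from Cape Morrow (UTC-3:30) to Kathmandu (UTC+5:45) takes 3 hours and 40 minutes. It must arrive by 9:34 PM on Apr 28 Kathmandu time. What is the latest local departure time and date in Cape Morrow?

8:39 AM on April 28

Target arrival in UTC: 9:34 PM − 5:45 = 3:49 PM on Apr 28.
Subtract 3 hours and 40 minutes → departure 12:09 PM UTC on Apr 28.
Cape Morrow is UTC−3:30: 12:09 PM − 3:30 = 8:39 AM on Apr 28.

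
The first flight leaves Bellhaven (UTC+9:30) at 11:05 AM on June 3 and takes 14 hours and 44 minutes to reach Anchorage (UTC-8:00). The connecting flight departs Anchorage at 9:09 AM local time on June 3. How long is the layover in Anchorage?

50 minutes

Convert departure to UTC: 11:05 AM − 9:30 = 1:35 AM UTC on Jun 3.
Add 14 hours 44 minutes flight time → 4:19 PM UTC.
Anchorage is UTC−8:00, so local arrival = 4:19 PM − 8:00 = 8:19 AM on Jun 3.
Layover = 9:09 AM − 8:19 AM = 50 minutes.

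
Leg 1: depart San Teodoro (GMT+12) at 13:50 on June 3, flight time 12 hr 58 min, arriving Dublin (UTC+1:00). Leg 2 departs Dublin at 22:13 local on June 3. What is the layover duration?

Convert departure to UTC: 13:50 − 12:00 = 01:50 UTC on Jun 3.
Add 12 hours 58 minutes flight time → 14:48 UTC.
Dublin is UTC+1:00, so local arrival = 14:48 + 1:00 = 15:48 on Jun 3.
Layover = 22:13 − 15:48 = 6 hours 25 minutes.

6 hours 25 minutes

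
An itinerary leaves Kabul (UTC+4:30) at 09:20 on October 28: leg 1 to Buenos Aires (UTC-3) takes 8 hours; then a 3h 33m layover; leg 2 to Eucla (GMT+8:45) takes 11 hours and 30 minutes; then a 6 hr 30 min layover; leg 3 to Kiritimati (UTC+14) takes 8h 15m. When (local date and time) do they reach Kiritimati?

08:38 on October 30

Convert departure to UTC: 09:20 − 4:30 = 04:50 UTC on Oct 28.
Add 8 hours leg 1 → 12:50 UTC.
Add 3 hours 33 minutes layover in Buenos Aires → 16:23 UTC.
Add 11 hours and 30 minutes leg 2 → 03:53 UTC (Oct 29).
Add 6 hours and 30 minutes layover in Eucla → 10:23 UTC.
Add 8 hours 15 minutes leg 3 → 18:38 UTC.
Kiritimati is UTC+14:00, so local arrival = 18:38 + 14:00 = 08:38 on Oct 30.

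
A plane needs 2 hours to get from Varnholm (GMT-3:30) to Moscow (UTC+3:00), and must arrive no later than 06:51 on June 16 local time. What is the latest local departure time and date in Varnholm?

22:21 on June 15

Target arrival in UTC: 06:51 − 3:00 = 03:51 on Jun 16.
Subtract 2 hours → departure 01:51 UTC on Jun 16.
Varnholm is UTC−3:30: 01:51 − 3:30 = 22:21 on Jun 15.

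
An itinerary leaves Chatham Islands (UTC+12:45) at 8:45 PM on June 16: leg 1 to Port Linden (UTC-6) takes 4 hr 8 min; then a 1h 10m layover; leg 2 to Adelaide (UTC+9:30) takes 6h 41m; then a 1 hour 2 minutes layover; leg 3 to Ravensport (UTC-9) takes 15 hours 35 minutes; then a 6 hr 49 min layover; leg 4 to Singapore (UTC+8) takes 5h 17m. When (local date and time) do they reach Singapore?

Convert departure to UTC: 8:45 PM − 12:45 = 8:00 AM UTC on Jun 16.
Add 4 hours and 8 minutes leg 1 → 12:08 PM UTC.
Add 1 hour and 10 minutes layover in Port Linden → 1:18 PM UTC.
Add 6 hours 41 minutes leg 2 → 7:59 PM UTC.
Add 1 hour 2 minutes layover in Adelaide → 9:01 PM UTC.
Add 15 hours and 35 minutes leg 3 → 12:36 PM UTC (Jun 17).
Add 6 hours 49 minutes layover in Ravensport → 7:25 PM UTC.
Add 5 hours 17 minutes leg 4 → 12:42 AM UTC (Jun 18).
Singapore is UTC+8:00, so local arrival = 12:42 AM + 8:00 = 8:42 AM on Jun 18.

8:42 AM on Jun 18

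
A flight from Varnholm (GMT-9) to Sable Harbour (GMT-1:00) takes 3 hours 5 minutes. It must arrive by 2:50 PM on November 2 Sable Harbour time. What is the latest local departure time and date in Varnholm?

Target arrival in UTC: 2:50 PM + 1:00 = 3:50 PM on Nov 2.
Subtract 3 hours 5 minutes → departure 12:45 PM UTC on Nov 2.
Varnholm is UTC−9:00: 12:45 PM − 9:00 = 3:45 AM on Nov 2.

3:45 AM on Nov 2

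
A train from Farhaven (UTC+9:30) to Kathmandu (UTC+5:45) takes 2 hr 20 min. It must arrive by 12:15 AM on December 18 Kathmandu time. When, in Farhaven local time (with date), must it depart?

Target arrival in UTC: 12:15 AM − 5:45 = 6:30 PM on Dec 17.
Subtract 2 hours and 20 minutes → departure 4:10 PM UTC on Dec 17.
Farhaven is UTC+9:30: 4:10 PM + 9:30 = 1:40 AM on Dec 18.

1:40 AM on Dec 18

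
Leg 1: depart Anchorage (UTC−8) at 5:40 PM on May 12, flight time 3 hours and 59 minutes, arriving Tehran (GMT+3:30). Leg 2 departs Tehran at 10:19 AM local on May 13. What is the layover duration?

Convert departure to UTC: 5:40 PM + 8:00 = 1:40 AM UTC on May 13.
Add 3 hours and 59 minutes flight time → 5:39 AM UTC.
Tehran is UTC+3:30, so local arrival = 5:39 AM + 3:30 = 9:09 AM on May 13.
Layover = 10:19 AM − 9:09 AM = 1 hour 10 minutes.

1 hour 10 minutes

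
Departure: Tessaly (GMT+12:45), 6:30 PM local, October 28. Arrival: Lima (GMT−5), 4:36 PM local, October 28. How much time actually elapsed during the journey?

15 hours 51 minutes

Departure in UTC: 6:30 PM − 12:45 = 5:45 AM on Oct 28.
Arrival in UTC: 4:36 PM + 5:00 = 9:36 PM on Oct 28.
Elapsed = 9:36 PM − 5:45 AM = 15 hours 51 minutes.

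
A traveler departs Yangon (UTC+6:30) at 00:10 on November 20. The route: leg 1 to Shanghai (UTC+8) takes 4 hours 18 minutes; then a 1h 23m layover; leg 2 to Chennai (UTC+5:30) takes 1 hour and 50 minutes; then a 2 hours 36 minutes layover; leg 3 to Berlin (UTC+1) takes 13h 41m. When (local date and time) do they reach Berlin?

Convert departure to UTC: 00:10 − 6:30 = 17:40 UTC on Nov 19.
Add 4 hours 18 minutes leg 1 → 21:58 UTC.
Add 1 hour and 23 minutes layover in Shanghai → 23:21 UTC.
Add 1 hour 50 minutes leg 2 → 01:11 UTC (Nov 20).
Add 2 hours and 36 minutes layover in Chennai → 03:47 UTC.
Add 13 hours and 41 minutes leg 3 → 17:28 UTC.
Berlin is UTC+1:00, so local arrival = 17:28 + 1:00 = 18:28 on Nov 20.

18:28 on November 20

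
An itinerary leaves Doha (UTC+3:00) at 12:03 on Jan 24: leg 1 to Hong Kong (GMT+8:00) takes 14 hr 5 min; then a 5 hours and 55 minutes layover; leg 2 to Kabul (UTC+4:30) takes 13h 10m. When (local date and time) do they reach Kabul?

22:43 on January 25

Convert departure to UTC: 12:03 − 3:00 = 09:03 UTC on Jan 24.
Add 14 hours 5 minutes leg 1 → 23:08 UTC.
Add 5 hours 55 minutes layover in Hong Kong → 05:03 UTC (Jan 25).
Add 13 hours 10 minutes leg 2 → 18:13 UTC.
Kabul is UTC+4:30, so local arrival = 18:13 + 4:30 = 22:43 on Jan 25.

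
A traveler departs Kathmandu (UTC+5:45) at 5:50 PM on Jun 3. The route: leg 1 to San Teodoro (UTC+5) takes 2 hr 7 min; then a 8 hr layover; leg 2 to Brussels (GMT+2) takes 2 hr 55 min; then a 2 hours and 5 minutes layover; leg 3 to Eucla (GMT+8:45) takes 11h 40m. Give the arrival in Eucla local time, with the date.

Convert departure to UTC: 5:50 PM − 5:45 = 12:05 PM UTC on Jun 3.
Add 2 hours and 7 minutes leg 1 → 2:12 PM UTC.
Add 8 hours layover in San Teodoro → 10:12 PM UTC.
Add 2 hours and 55 minutes leg 2 → 1:07 AM UTC (Jun 4).
Add 2 hours and 5 minutes layover in Brussels → 3:12 AM UTC.
Add 11 hours and 40 minutes leg 3 → 2:52 PM UTC.
Eucla is UTC+8:45, so local arrival = 2:52 PM + 8:45 = 11:37 PM on Jun 4.

11:37 PM on Jun 4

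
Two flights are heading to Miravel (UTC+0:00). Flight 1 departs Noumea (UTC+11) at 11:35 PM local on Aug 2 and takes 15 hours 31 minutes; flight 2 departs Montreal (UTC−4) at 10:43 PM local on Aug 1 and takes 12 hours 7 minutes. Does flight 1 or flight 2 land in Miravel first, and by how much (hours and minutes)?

Flight 1 in UTC: 11:35 PM − 11:00 = 12:35 PM on Aug 2.
+15 hours and 31 minutes → arrive 4:06 AM UTC on Aug 3.
Flight 2 in UTC: 10:43 PM + 4:00 = 2:43 AM on Aug 2.
+12 hours and 7 minutes → arrive 2:50 PM UTC on Aug 2.
Flight 2 lands earlier by 13 hours 16 minutes.

the second, by 13 hours 16 minutes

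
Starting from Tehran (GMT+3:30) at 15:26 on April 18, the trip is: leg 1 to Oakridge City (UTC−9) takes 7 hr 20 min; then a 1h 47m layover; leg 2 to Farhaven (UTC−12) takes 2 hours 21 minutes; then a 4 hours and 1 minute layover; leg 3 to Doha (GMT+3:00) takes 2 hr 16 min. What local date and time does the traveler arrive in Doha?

08:41 on April 19

Convert departure to UTC: 15:26 − 3:30 = 11:56 UTC on Apr 18.
Add 7 hours 20 minutes leg 1 → 19:16 UTC.
Add 1 hour 47 minutes layover in Oakridge City → 21:03 UTC.
Add 2 hours 21 minutes leg 2 → 23:24 UTC.
Add 4 hours 1 minute layover in Farhaven → 03:25 UTC (Apr 19).
Add 2 hours and 16 minutes leg 3 → 05:41 UTC.
Doha is UTC+3:00, so local arrival = 05:41 + 3:00 = 08:41 on Apr 19.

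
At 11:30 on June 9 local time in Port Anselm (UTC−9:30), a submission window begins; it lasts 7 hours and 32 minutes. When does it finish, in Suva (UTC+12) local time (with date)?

Convert start to UTC: 11:30 + 9:30 = 21:00 UTC on Jun 9.
Add 7 hours and 32 minutes duration → 04:32 UTC (Jun 10).
Suva is UTC+12:00, so local end time = 04:32 + 12:00 = 16:32 on Jun 10.

16:32 on June 10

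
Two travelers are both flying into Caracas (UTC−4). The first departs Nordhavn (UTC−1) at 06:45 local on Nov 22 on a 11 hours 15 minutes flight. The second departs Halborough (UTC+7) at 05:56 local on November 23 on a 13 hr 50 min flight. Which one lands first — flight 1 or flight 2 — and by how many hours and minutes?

the first, by 17 hours 46 minutes

Flight 1 in UTC: 06:45 + 1:00 = 07:45 on Nov 22.
+11 hours 15 minutes → arrive 19:00 UTC on Nov 22.
Flight 2 in UTC: 05:56 − 7:00 = 22:56 on Nov 22.
+13 hours and 50 minutes → arrive 12:46 UTC on Nov 23.
Flight 1 lands earlier by 17 hours 46 minutes.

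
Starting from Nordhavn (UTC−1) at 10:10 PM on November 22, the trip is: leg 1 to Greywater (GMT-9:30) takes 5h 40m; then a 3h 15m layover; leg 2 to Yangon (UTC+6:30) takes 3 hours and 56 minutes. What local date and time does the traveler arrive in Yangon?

Convert departure to UTC: 10:10 PM + 1:00 = 11:10 PM UTC on Nov 22.
Add 5 hours and 40 minutes leg 1 → 4:50 AM UTC (Nov 23).
Add 3 hours 15 minutes layover in Greywater → 8:05 AM UTC.
Add 3 hours 56 minutes leg 2 → 12:01 PM UTC.
Yangon is UTC+6:30, so local arrival = 12:01 PM + 6:30 = 6:31 PM on Nov 23.

6:31 PM on Nov 23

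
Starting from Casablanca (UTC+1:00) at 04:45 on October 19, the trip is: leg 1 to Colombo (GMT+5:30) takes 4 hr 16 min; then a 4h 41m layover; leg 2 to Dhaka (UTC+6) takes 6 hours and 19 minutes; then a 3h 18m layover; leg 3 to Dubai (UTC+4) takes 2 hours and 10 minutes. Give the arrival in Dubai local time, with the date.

04:29 on October 20

Convert departure to UTC: 04:45 − 1:00 = 03:45 UTC on Oct 19.
Add 4 hours and 16 minutes leg 1 → 08:01 UTC.
Add 4 hours 41 minutes layover in Colombo → 12:42 UTC.
Add 6 hours and 19 minutes leg 2 → 19:01 UTC.
Add 3 hours and 18 minutes layover in Dhaka → 22:19 UTC.
Add 2 hours 10 minutes leg 3 → 00:29 UTC (Oct 20).
Dubai is UTC+4:00, so local arrival = 00:29 + 4:00 = 04:29 on Oct 20.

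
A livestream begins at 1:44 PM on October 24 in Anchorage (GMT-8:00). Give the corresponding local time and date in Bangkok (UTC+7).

In UTC: 1:44 PM + 8:00 = 9:44 PM on Oct 24.
Bangkok is UTC+7:00: 9:44 PM + 7:00 = 4:44 AM on Oct 25.

4:44 AM on October 25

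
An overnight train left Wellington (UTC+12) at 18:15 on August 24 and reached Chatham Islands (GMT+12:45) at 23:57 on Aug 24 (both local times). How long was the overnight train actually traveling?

4 hours 57 minutes

Departure in UTC: 18:15 − 12:00 = 06:15 on Aug 24.
Arrival in UTC: 23:57 − 12:45 = 11:12 on Aug 24.
Elapsed = 11:12 − 06:15 = 4 hours 57 minutes.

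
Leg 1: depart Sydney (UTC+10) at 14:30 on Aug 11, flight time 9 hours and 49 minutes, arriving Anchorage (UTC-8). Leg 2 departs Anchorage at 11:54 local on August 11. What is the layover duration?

5 hours 35 minutes

Convert departure to UTC: 14:30 − 10:00 = 04:30 UTC on Aug 11.
Add 9 hours 49 minutes flight time → 14:19 UTC.
Anchorage is UTC−8:00, so local arrival = 14:19 − 8:00 = 06:19 on Aug 11.
Layover = 11:54 − 06:19 = 5 hours 35 minutes.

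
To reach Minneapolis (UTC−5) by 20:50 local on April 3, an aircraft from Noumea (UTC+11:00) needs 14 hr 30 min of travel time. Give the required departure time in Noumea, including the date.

22:20 on April 3

Target arrival in UTC: 20:50 + 5:00 = 01:50 on Apr 4.
Subtract 14 hours 30 minutes → departure 11:20 UTC on Apr 3.
Noumea is UTC+11:00: 11:20 + 11:00 = 22:20 on Apr 3.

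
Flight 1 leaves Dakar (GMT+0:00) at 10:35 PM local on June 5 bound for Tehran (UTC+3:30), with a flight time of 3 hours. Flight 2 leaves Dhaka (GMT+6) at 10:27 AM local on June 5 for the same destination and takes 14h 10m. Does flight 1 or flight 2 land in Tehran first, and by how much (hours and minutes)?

the second, by 6 hours 58 minutes

Flight 1 departs at 10:35 PM UTC (Jun 5).
+3 hours → arrive 1:35 AM UTC on Jun 6.
Flight 2 in UTC: 10:27 AM − 6:00 = 4:27 AM on Jun 5.
+14 hours and 10 minutes → arrive 6:37 PM UTC on Jun 5.
Flight 2 lands earlier by 6 hours 58 minutes.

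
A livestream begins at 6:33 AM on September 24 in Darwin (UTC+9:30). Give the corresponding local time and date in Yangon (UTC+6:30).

In UTC: 6:33 AM − 9:30 = 9:03 PM on Sep 23.
Yangon is UTC+6:30: 9:03 PM + 6:30 = 3:33 AM on Sep 24.

3:33 AM on Sep 24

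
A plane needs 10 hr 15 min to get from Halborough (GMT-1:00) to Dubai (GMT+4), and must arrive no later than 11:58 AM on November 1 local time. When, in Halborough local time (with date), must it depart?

8:43 PM on October 31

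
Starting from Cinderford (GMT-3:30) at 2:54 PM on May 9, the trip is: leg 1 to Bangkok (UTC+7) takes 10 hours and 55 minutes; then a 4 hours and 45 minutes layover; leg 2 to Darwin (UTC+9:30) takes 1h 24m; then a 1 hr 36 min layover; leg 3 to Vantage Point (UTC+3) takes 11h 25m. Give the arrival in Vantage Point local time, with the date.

3:29 AM on May 11

Convert departure to UTC: 2:54 PM + 3:30 = 6:24 PM UTC on May 9.
Add 10 hours and 55 minutes leg 1 → 5:19 AM UTC (May 10).
Add 4 hours and 45 minutes layover in Bangkok → 10:04 AM UTC.
Add 1 hour 24 minutes leg 2 → 11:28 AM UTC.
Add 1 hour 36 minutes layover in Darwin → 1:04 PM UTC.
Add 11 hours and 25 minutes leg 3 → 12:29 AM UTC (May 11).
Vantage Point is UTC+3:00, so local arrival = 12:29 AM + 3:00 = 3:29 AM on May 11.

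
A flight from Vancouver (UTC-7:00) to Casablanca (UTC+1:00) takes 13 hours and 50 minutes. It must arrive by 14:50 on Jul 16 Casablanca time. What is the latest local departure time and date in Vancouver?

Target arrival in UTC: 14:50 − 1:00 = 13:50 on Jul 16.
Subtract 13 hours 50 minutes → departure 00:00 UTC on Jul 16.
Vancouver is UTC−7:00: 00:00 − 7:00 = 17:00 on Jul 15.

17:00 on July 15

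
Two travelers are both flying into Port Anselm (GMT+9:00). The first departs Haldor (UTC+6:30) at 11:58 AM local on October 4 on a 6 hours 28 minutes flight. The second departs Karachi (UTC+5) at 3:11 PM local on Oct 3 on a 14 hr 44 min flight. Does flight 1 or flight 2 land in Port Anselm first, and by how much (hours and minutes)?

the second, by 11 hours 1 minute

Flight 1 in UTC: 11:58 AM − 6:30 = 5:28 AM on Oct 4.
+6 hours and 28 minutes → arrive 11:56 AM UTC on Oct 4.
Flight 2 in UTC: 3:11 PM − 5:00 = 10:11 AM on Oct 3.
+14 hours 44 minutes → arrive 12:55 AM UTC on Oct 4.
Flight 2 lands earlier by 11 hours 1 minute.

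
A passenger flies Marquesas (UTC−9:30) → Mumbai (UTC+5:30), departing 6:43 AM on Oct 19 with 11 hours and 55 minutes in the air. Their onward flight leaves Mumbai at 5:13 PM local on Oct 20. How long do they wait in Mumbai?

Convert departure to UTC: 6:43 AM + 9:30 = 4:13 PM UTC on Oct 19.
Add 11 hours 55 minutes flight time → 4:08 AM UTC (Oct 20).
Mumbai is UTC+5:30, so local arrival = 4:08 AM + 5:30 = 9:38 AM on Oct 20.
Layover = 5:13 PM − 9:38 AM = 7 hours 35 minutes.

7 hours 35 minutes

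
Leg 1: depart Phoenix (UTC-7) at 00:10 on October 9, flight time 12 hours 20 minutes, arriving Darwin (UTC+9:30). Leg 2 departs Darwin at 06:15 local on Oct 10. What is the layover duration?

1 hour 15 minutes

Convert departure to UTC: 00:10 + 7:00 = 07:10 UTC on Oct 9.
Add 12 hours and 20 minutes flight time → 19:30 UTC.
Darwin is UTC+9:30, so local arrival = 19:30 + 9:30 = 05:00 on Oct 10.
Layover = 06:15 − 05:00 = 1 hour 15 minutes.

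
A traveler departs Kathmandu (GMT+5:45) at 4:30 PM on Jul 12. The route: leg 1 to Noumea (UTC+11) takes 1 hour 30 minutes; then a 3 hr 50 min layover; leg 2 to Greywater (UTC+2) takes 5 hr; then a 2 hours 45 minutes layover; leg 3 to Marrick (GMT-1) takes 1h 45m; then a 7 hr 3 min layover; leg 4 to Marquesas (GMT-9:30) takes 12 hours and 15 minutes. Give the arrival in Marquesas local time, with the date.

11:23 AM on July 13

Convert departure to UTC: 4:30 PM − 5:45 = 10:45 AM UTC on Jul 12.
Add 1 hour 30 minutes leg 1 → 12:15 PM UTC.
Add 3 hours 50 minutes layover in Noumea → 4:05 PM UTC.
Add 5 hours leg 2 → 9:05 PM UTC.
Add 2 hours and 45 minutes layover in Greywater → 11:50 PM UTC.
Add 1 hour and 45 minutes leg 3 → 1:35 AM UTC (Jul 13).
Add 7 hours 3 minutes layover in Marrick → 8:38 AM UTC.
Add 12 hours 15 minutes leg 4 → 8:53 PM UTC.
Marquesas is UTC−9:30, so local arrival = 8:53 PM − 9:30 = 11:23 AM on Jul 13.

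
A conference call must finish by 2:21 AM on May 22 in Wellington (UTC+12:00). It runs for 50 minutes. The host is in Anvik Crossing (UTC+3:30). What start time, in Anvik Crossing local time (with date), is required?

Target end time in UTC: 2:21 AM − 12:00 = 2:21 PM on May 21.
Subtract 50 minutes → start 1:31 PM UTC on May 21.
Anvik Crossing is UTC+3:30: 1:31 PM + 3:30 = 5:01 PM on May 21.

5:01 PM on May 21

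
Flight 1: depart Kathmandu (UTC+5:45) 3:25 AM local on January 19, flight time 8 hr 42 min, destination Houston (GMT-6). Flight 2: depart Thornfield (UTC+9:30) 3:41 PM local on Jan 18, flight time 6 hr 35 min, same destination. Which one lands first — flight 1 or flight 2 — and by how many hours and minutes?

the second, by 17 hours 36 minutes

Flight 1 in UTC: 3:25 AM − 5:45 = 9:40 PM on Jan 18.
+8 hours 42 minutes → arrive 6:22 AM UTC on Jan 19.
Flight 2 in UTC: 3:41 PM − 9:30 = 6:11 AM on Jan 18.
+6 hours 35 minutes → arrive 12:46 PM UTC on Jan 18.
Flight 2 lands earlier by 17 hours 36 minutes.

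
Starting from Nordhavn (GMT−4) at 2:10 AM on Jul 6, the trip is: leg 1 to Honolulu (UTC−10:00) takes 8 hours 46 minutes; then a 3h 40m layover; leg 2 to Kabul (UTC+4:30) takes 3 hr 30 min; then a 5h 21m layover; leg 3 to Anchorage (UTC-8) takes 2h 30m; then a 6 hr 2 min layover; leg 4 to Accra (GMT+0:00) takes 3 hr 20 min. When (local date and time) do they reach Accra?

3:19 PM on July 7

Convert departure to UTC: 2:10 AM + 4:00 = 6:10 AM UTC on Jul 6.
Add 8 hours and 46 minutes leg 1 → 2:56 PM UTC.
Add 3 hours and 40 minutes layover in Honolulu → 6:36 PM UTC.
Add 3 hours 30 minutes leg 2 → 10:06 PM UTC.
Add 5 hours and 21 minutes layover in Kabul → 3:27 AM UTC (Jul 7).
Add 2 hours and 30 minutes leg 3 → 5:57 AM UTC.
Add 6 hours and 2 minutes layover in Anchorage → 11:59 AM UTC.
Add 3 hours and 20 minutes leg 4 → 3:19 PM UTC.
Accra is UTC+0, so local arrival is the same: 3:19 PM on Jul 7.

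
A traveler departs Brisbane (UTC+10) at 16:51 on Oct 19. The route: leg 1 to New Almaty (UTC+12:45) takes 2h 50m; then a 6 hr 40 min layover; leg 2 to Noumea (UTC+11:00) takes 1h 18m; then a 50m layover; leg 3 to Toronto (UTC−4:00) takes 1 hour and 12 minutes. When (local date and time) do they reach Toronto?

Convert departure to UTC: 16:51 − 10:00 = 06:51 UTC on Oct 19.
Add 2 hours 50 minutes leg 1 → 09:41 UTC.
Add 6 hours and 40 minutes layover in New Almaty → 16:21 UTC.
Add 1 hour 18 minutes leg 2 → 17:39 UTC.
Add 50 minutes layover in Noumea → 18:29 UTC.
Add 1 hour and 12 minutes leg 3 → 19:41 UTC.
Toronto is UTC−4:00, so local arrival = 19:41 − 4:00 = 15:41 on Oct 19.

15:41 on Oct 19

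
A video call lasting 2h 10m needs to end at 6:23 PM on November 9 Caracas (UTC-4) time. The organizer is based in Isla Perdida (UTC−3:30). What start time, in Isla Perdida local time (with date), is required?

4:43 PM on Nov 9

Target end time in UTC: 6:23 PM + 4:00 = 10:23 PM on Nov 9.
Subtract 2 hours and 10 minutes → start 8:13 PM UTC on Nov 9.
Isla Perdida is UTC−3:30: 8:13 PM − 3:30 = 4:43 PM on Nov 9.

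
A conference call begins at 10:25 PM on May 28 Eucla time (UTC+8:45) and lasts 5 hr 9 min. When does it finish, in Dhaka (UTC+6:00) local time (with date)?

Convert start to UTC: 10:25 PM − 8:45 = 1:40 PM UTC on May 28.
Add 5 hours and 9 minutes duration → 6:49 PM UTC.
Dhaka is UTC+6:00, so local end time = 6:49 PM + 6:00 = 12:49 AM on May 29.

12:49 AM on May 29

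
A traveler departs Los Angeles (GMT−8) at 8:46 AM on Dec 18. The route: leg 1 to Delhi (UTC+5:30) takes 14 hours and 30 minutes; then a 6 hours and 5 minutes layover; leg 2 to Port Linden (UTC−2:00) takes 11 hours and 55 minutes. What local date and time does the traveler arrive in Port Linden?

Convert departure to UTC: 8:46 AM + 8:00 = 4:46 PM UTC on Dec 18.
Add 14 hours 30 minutes leg 1 → 7:16 AM UTC (Dec 19).
Add 6 hours and 5 minutes layover in Delhi → 1:21 PM UTC.
Add 11 hours 55 minutes leg 2 → 1:16 AM UTC (Dec 20).
Port Linden is UTC−2:00, so local arrival = 1:16 AM − 2:00 = 11:16 PM on Dec 19.

11:16 PM on December 19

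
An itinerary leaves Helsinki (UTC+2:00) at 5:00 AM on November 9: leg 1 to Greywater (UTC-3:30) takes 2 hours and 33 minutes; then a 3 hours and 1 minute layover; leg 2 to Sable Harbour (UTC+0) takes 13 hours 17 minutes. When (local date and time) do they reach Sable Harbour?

9:51 PM on November 9

Convert departure to UTC: 5:00 AM − 2:00 = 3:00 AM UTC on Nov 9.
Add 2 hours and 33 minutes leg 1 → 5:33 AM UTC.
Add 3 hours and 1 minute layover in Greywater → 8:34 AM UTC.
Add 13 hours and 17 minutes leg 2 → 9:51 PM UTC.
Sable Harbour is UTC+0, so local arrival is the same: 9:51 PM on Nov 9.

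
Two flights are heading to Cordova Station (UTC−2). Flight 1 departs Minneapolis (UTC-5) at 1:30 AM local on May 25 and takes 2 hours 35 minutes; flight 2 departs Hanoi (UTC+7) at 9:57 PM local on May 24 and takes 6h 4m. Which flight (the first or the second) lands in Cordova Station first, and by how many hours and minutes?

the second, by 12 hours 4 minutes

Flight 1 in UTC: 1:30 AM + 5:00 = 6:30 AM on May 25.
+2 hours and 35 minutes → arrive 9:05 AM UTC on May 25.
Flight 2 in UTC: 9:57 PM − 7:00 = 2:57 PM on May 24.
+6 hours and 4 minutes → arrive 9:01 PM UTC on May 24.
Flight 2 lands earlier by 12 hours 4 minutes.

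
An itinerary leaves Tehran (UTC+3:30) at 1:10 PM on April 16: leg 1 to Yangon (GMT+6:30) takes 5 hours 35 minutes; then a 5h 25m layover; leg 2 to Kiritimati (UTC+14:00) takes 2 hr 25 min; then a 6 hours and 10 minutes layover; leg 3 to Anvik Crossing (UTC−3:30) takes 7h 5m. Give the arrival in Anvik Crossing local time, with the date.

8:50 AM on Apr 17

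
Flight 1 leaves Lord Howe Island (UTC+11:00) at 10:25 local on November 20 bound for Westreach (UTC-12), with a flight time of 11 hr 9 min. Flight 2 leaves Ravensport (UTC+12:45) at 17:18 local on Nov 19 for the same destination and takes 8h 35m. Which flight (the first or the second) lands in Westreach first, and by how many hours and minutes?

the second, by 21 hours 26 minutes

Flight 1 in UTC: 10:25 − 11:00 = 23:25 on Nov 19.
+11 hours 9 minutes → arrive 10:34 UTC on Nov 20.
Flight 2 in UTC: 17:18 − 12:45 = 04:33 on Nov 19.
+8 hours and 35 minutes → arrive 13:08 UTC on Nov 19.
Flight 2 lands earlier by 21 hours 26 minutes.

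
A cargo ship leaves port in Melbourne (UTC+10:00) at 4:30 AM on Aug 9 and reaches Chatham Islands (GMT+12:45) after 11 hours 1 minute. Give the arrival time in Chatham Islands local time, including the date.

Chatham Islands is 2:45 ahead of Melbourne.
After 11 hours and 1 minute it is 3:31 PM in Melbourne.
Shift by the zone difference: 3:31 PM + 2:45 = 6:16 PM on Aug 9 in Chatham Islands.

6:16 PM on Aug 9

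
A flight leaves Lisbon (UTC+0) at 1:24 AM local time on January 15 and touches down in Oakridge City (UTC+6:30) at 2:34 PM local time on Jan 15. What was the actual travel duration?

Departure is already UTC: 1:24 AM on Jan 15.
Arrival in UTC: 2:34 PM − 6:30 = 8:04 AM on Jan 15.
Elapsed = 8:04 AM − 1:24 AM = 6 hours 40 minutes.

6 hours 40 minutes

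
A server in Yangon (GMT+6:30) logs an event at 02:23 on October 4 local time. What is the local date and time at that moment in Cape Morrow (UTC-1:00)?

Cape Morrow is 7:30 behind Yangon.
Shift by the zone difference: 02:23 − 7:30 = 18:53 on Oct 3 in Cape Morrow.

18:53 on Oct 3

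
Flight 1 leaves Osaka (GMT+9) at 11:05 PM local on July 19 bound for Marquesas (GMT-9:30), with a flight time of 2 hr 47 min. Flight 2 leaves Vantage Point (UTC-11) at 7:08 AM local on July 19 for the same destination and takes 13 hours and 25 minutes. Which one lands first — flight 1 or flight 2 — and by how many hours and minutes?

the first, by 14 hours 41 minutes

Flight 1 in UTC: 11:05 PM − 9:00 = 2:05 PM on Jul 19.
+2 hours 47 minutes → arrive 4:52 PM UTC on Jul 19.
Flight 2 in UTC: 7:08 AM + 11:00 = 6:08 PM on Jul 19.
+13 hours and 25 minutes → arrive 7:33 AM UTC on Jul 20.
Flight 1 lands earlier by 14 hours 41 minutes.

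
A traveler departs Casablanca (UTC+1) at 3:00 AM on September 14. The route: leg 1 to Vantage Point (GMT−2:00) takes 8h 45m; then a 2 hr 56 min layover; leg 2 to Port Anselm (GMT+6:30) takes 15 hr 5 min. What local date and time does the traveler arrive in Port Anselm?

11:16 AM on Sep 15

Convert departure to UTC: 3:00 AM − 1:00 = 2:00 AM UTC on Sep 14.
Add 8 hours and 45 minutes leg 1 → 10:45 AM UTC.
Add 2 hours 56 minutes layover in Vantage Point → 1:41 PM UTC.
Add 15 hours 5 minutes leg 2 → 4:46 AM UTC (Sep 15).
Port Anselm is UTC+6:30, so local arrival = 4:46 AM + 6:30 = 11:16 AM on Sep 15.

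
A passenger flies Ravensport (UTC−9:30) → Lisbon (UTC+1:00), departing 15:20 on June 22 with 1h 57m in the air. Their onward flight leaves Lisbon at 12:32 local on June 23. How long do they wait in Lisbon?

8 hours 45 minutes

Convert departure to UTC: 15:20 + 9:30 = 00:50 UTC on Jun 23.
Add 1 hour and 57 minutes flight time → 02:47 UTC.
Lisbon is UTC+1:00, so local arrival = 02:47 + 1:00 = 03:47 on Jun 23.
Layover = 12:32 − 03:47 = 8 hours 45 minutes.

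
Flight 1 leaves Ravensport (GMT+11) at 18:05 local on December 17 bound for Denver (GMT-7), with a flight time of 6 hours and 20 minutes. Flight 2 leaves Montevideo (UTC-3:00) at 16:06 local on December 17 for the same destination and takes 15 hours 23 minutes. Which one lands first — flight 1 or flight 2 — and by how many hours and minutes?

Flight 1 in UTC: 18:05 − 11:00 = 07:05 on Dec 17.
+6 hours 20 minutes → arrive 13:25 UTC on Dec 17.
Flight 2 in UTC: 16:06 + 3:00 = 19:06 on Dec 17.
+15 hours and 23 minutes → arrive 10:29 UTC on Dec 18.
Flight 1 lands earlier by 21 hours 4 minutes.

the first, by 21 hours 4 minutes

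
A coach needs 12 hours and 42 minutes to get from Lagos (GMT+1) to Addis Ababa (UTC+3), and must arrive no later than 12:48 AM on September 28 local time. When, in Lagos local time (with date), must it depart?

Target arrival in UTC: 12:48 AM − 3:00 = 9:48 PM on Sep 27.
Subtract 12 hours and 42 minutes → departure 9:06 AM UTC on Sep 27.
Lagos is UTC+1:00: 9:06 AM + 1:00 = 10:06 AM on Sep 27.

10:06 AM on September 27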